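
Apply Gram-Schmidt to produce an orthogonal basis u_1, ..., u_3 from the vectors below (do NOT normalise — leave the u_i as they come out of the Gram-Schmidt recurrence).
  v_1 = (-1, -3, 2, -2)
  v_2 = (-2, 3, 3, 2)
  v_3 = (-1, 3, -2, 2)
Orthogonal basis:
  u_1 = (-1, -3, 2, -2)
  u_2 = (-41/18, 13/6, 32/9, 13/9)
  u_3 = (-650/443, -30/443, -390/443, -20/443)

Apply the Gram-Schmidt recurrence
  u_1 = v_1
  u_i = v_i − Σ_{j<i} ((v_i · u_j) / (u_j · u_j)) · u_j.

Step by step this gives:
  u_1 = (-1, -3, 2, -2)
  u_2 = (-41/18, 13/6, 32/9, 13/9)
  u_3 = (-650/443, -30/443, -390/443, -20/443)

Orthogonality check:
  u_2 · u_1 = 0 (should be 0)
  u_3 · u_1 = 0 (should be 0)
  u_3 · u_2 = 0 (should be 0)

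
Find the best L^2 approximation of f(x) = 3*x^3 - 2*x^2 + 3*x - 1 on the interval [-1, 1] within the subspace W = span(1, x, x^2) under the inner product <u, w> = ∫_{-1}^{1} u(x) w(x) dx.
g(x) = -2*x^2 + 24*x/5 - 1

The best approximation g ∈ W is the orthogonal projection of f onto W. Writing g = a_0 + a_1 x + a_2 x^2, the coefficients solve the normal equations G · a = b where
  G_{ij} = <φ_i, φ_j> and b_i = <f, φ_i>, with φ_0 = 1, φ_1 = x, φ_2 = x^2.
G =
  [2, 0, 2/3]
  [0, 2/3, 0]
  [2/3, 0, 2/5],
b = (-10/3, 16/5, -22/15).
Solving gives a_0 = -1, a_1 = 24/5, a_2 = -2, so
  g(x) = -2*x^2 + 24*x/5 - 1.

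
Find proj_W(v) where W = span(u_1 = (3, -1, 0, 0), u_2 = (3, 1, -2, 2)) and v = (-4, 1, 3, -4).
proj_W(v) = (-135/29, -28/29, 73/29, -73/29)

Set up U = [u_1 | ... | u_2] ∈ R^(4×2). The projector onto W = col(U) is P = U (U^T U)^(-1) U^T.
Compute U^T U =
  [10, 8]
  [8, 18],
and U^T v = (-13, -25).
Solve U^T U · c = U^T v for the coefficients: c = (-17/58, -73/58). The projection is proj_W(v) = U c.
Check: (v - proj_W(v)) · u_1 = 0  (should be 0).
Check: (v - proj_W(v)) · u_2 = 0  (should be 0).
Result: proj_W(v) = (-135/29, -28/29, 73/29, -73/29).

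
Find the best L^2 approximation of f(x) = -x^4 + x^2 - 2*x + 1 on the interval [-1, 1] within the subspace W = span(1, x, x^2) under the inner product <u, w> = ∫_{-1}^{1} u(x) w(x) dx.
g(x) = x^2/7 - 2*x + 38/35

The best approximation g ∈ W is the orthogonal projection of f onto W. Writing g = a_0 + a_1 x + a_2 x^2, the coefficients solve the normal equations G · a = b where
  G_{ij} = <φ_i, φ_j> and b_i = <f, φ_i>, with φ_0 = 1, φ_1 = x, φ_2 = x^2.
G =
  [2, 0, 2/3]
  [0, 2/3, 0]
  [2/3, 0, 2/5],
b = (34/15, -4/3, 82/105).
Solving gives a_0 = 38/35, a_1 = -2, a_2 = 1/7, so
  g(x) = x^2/7 - 2*x + 38/35.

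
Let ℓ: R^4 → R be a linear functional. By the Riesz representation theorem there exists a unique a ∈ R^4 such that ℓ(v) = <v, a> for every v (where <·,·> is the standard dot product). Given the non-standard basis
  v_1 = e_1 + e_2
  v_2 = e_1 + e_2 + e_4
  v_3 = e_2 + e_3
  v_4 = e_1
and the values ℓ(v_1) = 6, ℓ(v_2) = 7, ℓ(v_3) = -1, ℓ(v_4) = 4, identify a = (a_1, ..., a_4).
a = (4, 2, -3, 1)

Write a = (a_1, ..., a_4) in the standard basis. For each basis vector v_i, ℓ(v_i) = <v_i, a> is a linear equation in the a_j's. Collect the n equations into a matrix system V a = ℓ, where row i of V is v_i (expressed in the standard basis). Since V is invertible (lower-triangular with 1s on the diagonal, up to permutation), solve by back-substitution:
  V =
[[1, 1, 0, 0],
 [1, 1, 0, 1],
 [0, 1, 1, 0],
 [1, 0, 0, 0]]
  V a = (6, 7, -1, 4)
Solving gives a = (4, 2, -3, 1).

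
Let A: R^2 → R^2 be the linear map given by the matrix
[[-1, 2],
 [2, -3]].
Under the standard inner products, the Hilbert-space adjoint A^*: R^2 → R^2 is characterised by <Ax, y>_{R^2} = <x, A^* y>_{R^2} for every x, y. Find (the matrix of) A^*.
A^* = A^T =
[[-1, 2],
 [2, -3]]

For real matrices with standard dot products, the defining identity <Ax, y> = <x, A^* y> gives (Ax)^T y = x^T (A^*) y, i.e. x^T A^T y = x^T (A^*) y. Since this holds for all x, y, we must have A^* = A^T. Therefore
A^* =
[[-1, 2],
 [2, -3]].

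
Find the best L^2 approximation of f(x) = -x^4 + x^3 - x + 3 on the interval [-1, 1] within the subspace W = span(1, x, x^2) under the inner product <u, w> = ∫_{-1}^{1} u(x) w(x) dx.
g(x) = -6*x^2/7 - 2*x/5 + 108/35

The best approximation g ∈ W is the orthogonal projection of f onto W. Writing g = a_0 + a_1 x + a_2 x^2, the coefficients solve the normal equations G · a = b where
  G_{ij} = <φ_i, φ_j> and b_i = <f, φ_i>, with φ_0 = 1, φ_1 = x, φ_2 = x^2.
G =
  [2, 0, 2/3]
  [0, 2/3, 0]
  [2/3, 0, 2/5],
b = (28/5, -4/15, 12/7).
Solving gives a_0 = 108/35, a_1 = -2/5, a_2 = -6/7, so
  g(x) = -6*x^2/7 - 2*x/5 + 108/35.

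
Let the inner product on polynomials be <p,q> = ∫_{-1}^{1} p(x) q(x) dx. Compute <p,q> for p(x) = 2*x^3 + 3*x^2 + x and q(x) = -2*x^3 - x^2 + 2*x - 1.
<p,q> = -232/105

Expand the product: p(x)·q(x) = -4*x^6 - 8*x^5 - x^4 + 3*x^3 - x^2 - x.
∫_{-1}^{1} of each monomial x^k gives [2/(k+1) if k even, 0 if k odd]. Integrating term-by-term (or equivalently evaluating the antiderivative F(x) = -4*x^7/7 - 4*x^6/3 - x^5/5 + 3*x^4/4 - x^3/3 - x^2/2 at the endpoints):
  F(1) − F(−1) = -919/420 − (3/140) = -232/105.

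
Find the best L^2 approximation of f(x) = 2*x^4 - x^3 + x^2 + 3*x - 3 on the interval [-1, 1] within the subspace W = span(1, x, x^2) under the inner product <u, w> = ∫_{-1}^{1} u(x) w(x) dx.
g(x) = 19*x^2/7 + 12*x/5 - 111/35

The best approximation g ∈ W is the orthogonal projection of f onto W. Writing g = a_0 + a_1 x + a_2 x^2, the coefficients solve the normal equations G · a = b where
  G_{ij} = <φ_i, φ_j> and b_i = <f, φ_i>, with φ_0 = 1, φ_1 = x, φ_2 = x^2.
G =
  [2, 0, 2/3]
  [0, 2/3, 0]
  [2/3, 0, 2/5],
b = (-68/15, 8/5, -36/35).
Solving gives a_0 = -111/35, a_1 = 12/5, a_2 = 19/7, so
  g(x) = 19*x^2/7 + 12*x/5 - 111/35.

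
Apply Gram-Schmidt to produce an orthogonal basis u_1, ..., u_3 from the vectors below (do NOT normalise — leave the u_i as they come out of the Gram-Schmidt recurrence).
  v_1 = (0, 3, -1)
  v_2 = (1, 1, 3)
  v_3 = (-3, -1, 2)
Orthogonal basis:
  u_1 = (0, 3, -1)
  u_2 = (1, 1, 3)
  u_3 = (-35/11, 7/22, 21/22)

Apply the Gram-Schmidt recurrence
  u_1 = v_1
  u_i = v_i − Σ_{j<i} ((v_i · u_j) / (u_j · u_j)) · u_j.

Step by step this gives:
  u_1 = (0, 3, -1)
  u_2 = (1, 1, 3)
  u_3 = (-35/11, 7/22, 21/22)

Orthogonality check:
  u_2 · u_1 = 0 (should be 0)
  u_3 · u_1 = 0 (should be 0)
  u_3 · u_2 = 0 (should be 0)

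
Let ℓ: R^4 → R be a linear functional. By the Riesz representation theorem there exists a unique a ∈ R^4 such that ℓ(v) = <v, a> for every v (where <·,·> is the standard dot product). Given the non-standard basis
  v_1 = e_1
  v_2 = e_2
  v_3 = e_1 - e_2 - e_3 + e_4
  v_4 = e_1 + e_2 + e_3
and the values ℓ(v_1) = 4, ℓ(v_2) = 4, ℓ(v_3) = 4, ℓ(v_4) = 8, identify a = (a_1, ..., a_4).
a = (4, 4, 0, 4)

Write a = (a_1, ..., a_4) in the standard basis. For each basis vector v_i, ℓ(v_i) = <v_i, a> is a linear equation in the a_j's. Collect the n equations into a matrix system V a = ℓ, where row i of V is v_i (expressed in the standard basis). Since V is invertible (lower-triangular with 1s on the diagonal, up to permutation), solve by back-substitution:
  V =
[[1, 0, 0, 0],
 [0, 1, 0, 0],
 [1, -1, -1, 1],
 [1, 1, 1, 0]]
  V a = (4, 4, 4, 8)
Solving gives a = (4, 4, 0, 4).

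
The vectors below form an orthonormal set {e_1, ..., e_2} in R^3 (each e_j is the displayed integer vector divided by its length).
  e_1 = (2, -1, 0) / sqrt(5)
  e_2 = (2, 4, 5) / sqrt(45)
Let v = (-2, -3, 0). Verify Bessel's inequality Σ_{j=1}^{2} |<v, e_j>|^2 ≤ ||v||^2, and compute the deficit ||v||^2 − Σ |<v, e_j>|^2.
Σ |<v, e_j>|^2 = 53/9; ||v||^2 = 13; deficit = 64/9

Write each e_j = u_j / sqrt(<u_j, u_j>) where u_j is the displayed integer vector. Then <v, e_j> = <v, u_j> / sqrt(<u_j, u_j>), so |<v, e_j>|^2 = <v, u_j>^2 / <u_j, u_j>.
Coefficients: <v, e_1> = -1/sqrt(5), <v, e_2> = -16/sqrt(45).
Square and sum: Σ |<v, e_j>|^2 = 53/9.
Compute ||v||^2 = v·v = 13.
Deficit = 13 − 53/9 = 64/9 ≥ 0, confirming Bessel's inequality. (The deficit equals ||v − Σ <v,e_j> e_j||^2, the squared distance from v to span{e_j}.)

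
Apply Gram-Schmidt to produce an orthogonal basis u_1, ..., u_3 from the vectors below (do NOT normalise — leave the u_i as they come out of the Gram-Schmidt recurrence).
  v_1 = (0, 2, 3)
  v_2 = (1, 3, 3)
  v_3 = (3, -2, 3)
Orthogonal basis:
  u_1 = (0, 2, 3)
  u_2 = (1, 9/13, -6/13)
  u_3 = (63/22, -63/22, 21/11)

Apply the Gram-Schmidt recurrence
  u_1 = v_1
  u_i = v_i − Σ_{j<i} ((v_i · u_j) / (u_j · u_j)) · u_j.

Step by step this gives:
  u_1 = (0, 2, 3)
  u_2 = (1, 9/13, -6/13)
  u_3 = (63/22, -63/22, 21/11)

Orthogonality check:
  u_2 · u_1 = 0 (should be 0)
  u_3 · u_1 = 0 (should be 0)
  u_3 · u_2 = 0 (should be 0)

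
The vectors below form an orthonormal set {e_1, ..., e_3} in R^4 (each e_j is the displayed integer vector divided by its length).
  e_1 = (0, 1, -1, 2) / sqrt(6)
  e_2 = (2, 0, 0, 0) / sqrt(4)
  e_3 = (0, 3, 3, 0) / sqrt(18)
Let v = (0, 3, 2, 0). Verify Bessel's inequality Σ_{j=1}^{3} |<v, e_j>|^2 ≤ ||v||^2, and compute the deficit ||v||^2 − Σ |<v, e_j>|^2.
Σ |<v, e_j>|^2 = 38/3; ||v||^2 = 13; deficit = 1/3

Write each e_j = u_j / sqrt(<u_j, u_j>) where u_j is the displayed integer vector. Then <v, e_j> = <v, u_j> / sqrt(<u_j, u_j>), so |<v, e_j>|^2 = <v, u_j>^2 / <u_j, u_j>.
Coefficients: <v, e_1> = 1/sqrt(6), <v, e_2> = 0/sqrt(4), <v, e_3> = 15/sqrt(18).
Square and sum: Σ |<v, e_j>|^2 = 38/3.
Compute ||v||^2 = v·v = 13.
Deficit = 13 − 38/3 = 1/3 ≥ 0, confirming Bessel's inequality. (The deficit equals ||v − Σ <v,e_j> e_j||^2, the squared distance from v to span{e_j}.)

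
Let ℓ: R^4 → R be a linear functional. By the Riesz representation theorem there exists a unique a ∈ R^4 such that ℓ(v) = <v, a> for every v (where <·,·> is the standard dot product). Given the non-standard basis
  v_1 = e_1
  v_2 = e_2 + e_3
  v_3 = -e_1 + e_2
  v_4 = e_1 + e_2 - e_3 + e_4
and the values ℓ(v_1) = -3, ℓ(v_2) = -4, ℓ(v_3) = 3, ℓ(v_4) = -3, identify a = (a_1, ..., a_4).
a = (-3, 0, -4, -4)

Write a = (a_1, ..., a_4) in the standard basis. For each basis vector v_i, ℓ(v_i) = <v_i, a> is a linear equation in the a_j's. Collect the n equations into a matrix system V a = ℓ, where row i of V is v_i (expressed in the standard basis). Since V is invertible (lower-triangular with 1s on the diagonal, up to permutation), solve by back-substitution:
  V =
[[1, 0, 0, 0],
 [0, 1, 1, 0],
 [-1, 1, 0, 0],
 [1, 1, -1, 1]]
  V a = (-3, -4, 3, -3)
Solving gives a = (-3, 0, -4, -4).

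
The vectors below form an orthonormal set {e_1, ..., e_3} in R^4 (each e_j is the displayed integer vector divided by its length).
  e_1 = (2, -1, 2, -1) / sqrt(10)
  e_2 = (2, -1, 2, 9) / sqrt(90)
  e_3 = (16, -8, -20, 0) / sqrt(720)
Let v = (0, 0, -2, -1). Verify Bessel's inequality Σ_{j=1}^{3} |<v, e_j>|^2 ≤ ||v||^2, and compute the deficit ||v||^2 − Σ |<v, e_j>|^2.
Σ |<v, e_j>|^2 = 5; ||v||^2 = 5; deficit = 0

Write each e_j = u_j / sqrt(<u_j, u_j>) where u_j is the displayed integer vector. Then <v, e_j> = <v, u_j> / sqrt(<u_j, u_j>), so |<v, e_j>|^2 = <v, u_j>^2 / <u_j, u_j>.
Coefficients: <v, e_1> = -3/sqrt(10), <v, e_2> = -13/sqrt(90), <v, e_3> = 40/sqrt(720).
Square and sum: Σ |<v, e_j>|^2 = 5.
Compute ||v||^2 = v·v = 5.
Deficit = 5 − 5 = 0 ≥ 0, confirming Bessel's inequality. (The deficit equals ||v − Σ <v,e_j> e_j||^2, the squared distance from v to span{e_j}.)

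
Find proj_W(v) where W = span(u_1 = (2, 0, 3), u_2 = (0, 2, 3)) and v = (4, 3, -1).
proj_W(v) = (19/22, -3/22, 12/11)

Set up U = [u_1 | ... | u_2] ∈ R^(3×2). The projector onto W = col(U) is P = U (U^T U)^(-1) U^T.
Compute U^T U =
  [13, 9]
  [9, 13],
and U^T v = (5, 3).
Solve U^T U · c = U^T v for the coefficients: c = (19/44, -3/44). The projection is proj_W(v) = U c.
Check: (v - proj_W(v)) · u_1 = 0  (should be 0).
Check: (v - proj_W(v)) · u_2 = 0  (should be 0).
Result: proj_W(v) = (19/22, -3/22, 12/11).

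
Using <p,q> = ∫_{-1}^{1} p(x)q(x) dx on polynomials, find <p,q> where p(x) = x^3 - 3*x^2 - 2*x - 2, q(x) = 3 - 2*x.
<p,q> = -242/15

Expand the product: p(x)·q(x) = -2*x^4 + 9*x^3 - 5*x^2 - 2*x - 6.
∫_{-1}^{1} of each monomial x^k gives [2/(k+1) if k even, 0 if k odd]. Integrating term-by-term (or equivalently evaluating the antiderivative F(x) = -2*x^5/5 + 9*x^4/4 - 5*x^3/3 - x^2 - 6*x at the endpoints):
  F(1) − F(−1) = -409/60 − (559/60) = -242/15.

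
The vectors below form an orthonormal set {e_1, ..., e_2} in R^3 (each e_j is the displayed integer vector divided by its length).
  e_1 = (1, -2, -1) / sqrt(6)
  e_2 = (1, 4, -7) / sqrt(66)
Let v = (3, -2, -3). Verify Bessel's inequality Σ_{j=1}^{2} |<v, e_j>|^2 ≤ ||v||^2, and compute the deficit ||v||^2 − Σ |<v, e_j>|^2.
Σ |<v, e_j>|^2 = 226/11; ||v||^2 = 22; deficit = 16/11

Write each e_j = u_j / sqrt(<u_j, u_j>) where u_j is the displayed integer vector. Then <v, e_j> = <v, u_j> / sqrt(<u_j, u_j>), so |<v, e_j>|^2 = <v, u_j>^2 / <u_j, u_j>.
Coefficients: <v, e_1> = 10/sqrt(6), <v, e_2> = 16/sqrt(66).
Square and sum: Σ |<v, e_j>|^2 = 226/11.
Compute ||v||^2 = v·v = 22.
Deficit = 22 − 226/11 = 16/11 ≥ 0, confirming Bessel's inequality. (The deficit equals ||v − Σ <v,e_j> e_j||^2, the squared distance from v to span{e_j}.)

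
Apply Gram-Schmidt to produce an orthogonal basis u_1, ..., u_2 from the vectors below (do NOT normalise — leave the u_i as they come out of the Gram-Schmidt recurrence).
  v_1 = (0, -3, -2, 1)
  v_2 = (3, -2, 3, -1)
Orthogonal basis:
  u_1 = (0, -3, -2, 1)
  u_2 = (3, -31/14, 20/7, -13/14)

Apply the Gram-Schmidt recurrence
  u_1 = v_1
  u_i = v_i − Σ_{j<i} ((v_i · u_j) / (u_j · u_j)) · u_j.

Step by step this gives:
  u_1 = (0, -3, -2, 1)
  u_2 = (3, -31/14, 20/7, -13/14)

Orthogonality check:
  u_2 · u_1 = 0 (should be 0)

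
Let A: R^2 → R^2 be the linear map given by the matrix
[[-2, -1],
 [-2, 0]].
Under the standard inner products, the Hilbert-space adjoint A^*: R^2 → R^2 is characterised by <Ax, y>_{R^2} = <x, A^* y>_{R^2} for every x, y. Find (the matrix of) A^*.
A^* = A^T =
[[-2, -2],
 [-1, 0]]

For real matrices with standard dot products, the defining identity <Ax, y> = <x, A^* y> gives (Ax)^T y = x^T (A^*) y, i.e. x^T A^T y = x^T (A^*) y. Since this holds for all x, y, we must have A^* = A^T. Therefore
A^* =
[[-2, -2],
 [-1, 0]].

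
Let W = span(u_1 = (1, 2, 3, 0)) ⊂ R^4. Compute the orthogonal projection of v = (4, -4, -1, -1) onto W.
proj_W(v) = (-1/2, -1, -3/2, 0)

Set up U = [u_1 | ... | u_1] ∈ R^(4×1). The projector onto W = col(U) is P = U (U^T U)^(-1) U^T.
Compute U^T U =
  [14],
and U^T v = (-7).
Solve U^T U · c = U^T v for the coefficients: c = (-1/2). The projection is proj_W(v) = U c.
Check: (v - proj_W(v)) · u_1 = 0  (should be 0).
Result: proj_W(v) = (-1/2, -1, -3/2, 0).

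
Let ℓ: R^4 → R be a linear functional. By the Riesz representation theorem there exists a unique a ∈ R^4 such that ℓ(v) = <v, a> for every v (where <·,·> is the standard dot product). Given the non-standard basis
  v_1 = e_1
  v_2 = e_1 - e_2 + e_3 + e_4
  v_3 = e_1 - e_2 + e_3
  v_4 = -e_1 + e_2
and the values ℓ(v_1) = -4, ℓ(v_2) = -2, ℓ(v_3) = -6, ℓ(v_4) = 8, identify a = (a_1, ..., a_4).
a = (-4, 4, 2, 4)

Write a = (a_1, ..., a_4) in the standard basis. For each basis vector v_i, ℓ(v_i) = <v_i, a> is a linear equation in the a_j's. Collect the n equations into a matrix system V a = ℓ, where row i of V is v_i (expressed in the standard basis). Since V is invertible (lower-triangular with 1s on the diagonal, up to permutation), solve by back-substitution:
  V =
[[1, 0, 0, 0],
 [1, -1, 1, 1],
 [1, -1, 1, 0],
 [-1, 1, 0, 0]]
  V a = (-4, -2, -6, 8)
Solving gives a = (-4, 4, 2, 4).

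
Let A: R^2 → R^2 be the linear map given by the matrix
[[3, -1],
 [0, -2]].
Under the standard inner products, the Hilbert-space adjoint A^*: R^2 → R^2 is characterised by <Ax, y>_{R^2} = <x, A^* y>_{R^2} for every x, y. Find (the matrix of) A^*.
A^* = A^T =
[[3, 0],
 [-1, -2]]

For real matrices with standard dot products, the defining identity <Ax, y> = <x, A^* y> gives (Ax)^T y = x^T (A^*) y, i.e. x^T A^T y = x^T (A^*) y. Since this holds for all x, y, we must have A^* = A^T. Therefore
A^* =
[[3, 0],
 [-1, -2]].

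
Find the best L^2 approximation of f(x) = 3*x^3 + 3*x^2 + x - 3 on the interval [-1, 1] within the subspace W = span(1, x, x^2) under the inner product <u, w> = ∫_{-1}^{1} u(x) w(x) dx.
g(x) = 3*x^2 + 14*x/5 - 3

The best approximation g ∈ W is the orthogonal projection of f onto W. Writing g = a_0 + a_1 x + a_2 x^2, the coefficients solve the normal equations G · a = b where
  G_{ij} = <φ_i, φ_j> and b_i = <f, φ_i>, with φ_0 = 1, φ_1 = x, φ_2 = x^2.
G =
  [2, 0, 2/3]
  [0, 2/3, 0]
  [2/3, 0, 2/5],
b = (-4, 28/15, -4/5).
Solving gives a_0 = -3, a_1 = 14/5, a_2 = 3, so
  g(x) = 3*x^2 + 14*x/5 - 3.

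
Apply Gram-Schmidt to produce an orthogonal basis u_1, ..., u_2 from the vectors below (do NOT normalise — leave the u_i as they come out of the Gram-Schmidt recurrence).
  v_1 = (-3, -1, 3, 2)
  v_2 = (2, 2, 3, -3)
Orthogonal basis:
  u_1 = (-3, -1, 3, 2)
  u_2 = (31/23, 41/23, 84/23, -59/23)

Apply the Gram-Schmidt recurrence
  u_1 = v_1
  u_i = v_i − Σ_{j<i} ((v_i · u_j) / (u_j · u_j)) · u_j.

Step by step this gives:
  u_1 = (-3, -1, 3, 2)
  u_2 = (31/23, 41/23, 84/23, -59/23)

Orthogonality check:
  u_2 · u_1 = 0 (should be 0)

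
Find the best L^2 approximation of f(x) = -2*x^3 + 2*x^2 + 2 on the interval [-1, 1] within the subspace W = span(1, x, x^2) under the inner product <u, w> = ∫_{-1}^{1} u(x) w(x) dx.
g(x) = 2*x^2 - 6*x/5 + 2

The best approximation g ∈ W is the orthogonal projection of f onto W. Writing g = a_0 + a_1 x + a_2 x^2, the coefficients solve the normal equations G · a = b where
  G_{ij} = <φ_i, φ_j> and b_i = <f, φ_i>, with φ_0 = 1, φ_1 = x, φ_2 = x^2.
G =
  [2, 0, 2/3]
  [0, 2/3, 0]
  [2/3, 0, 2/5],
b = (16/3, -4/5, 32/15).
Solving gives a_0 = 2, a_1 = -6/5, a_2 = 2, so
  g(x) = 2*x^2 - 6*x/5 + 2.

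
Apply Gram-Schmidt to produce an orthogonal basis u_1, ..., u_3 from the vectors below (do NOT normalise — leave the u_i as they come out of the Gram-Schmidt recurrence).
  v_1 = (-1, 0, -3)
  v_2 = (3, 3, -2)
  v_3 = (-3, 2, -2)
Orthogonal basis:
  u_1 = (-1, 0, -3)
  u_2 = (33/10, 3, -11/10)
  u_3 = (-387/211, 473/211, 129/211)

Apply the Gram-Schmidt recurrence
  u_1 = v_1
  u_i = v_i − Σ_{j<i} ((v_i · u_j) / (u_j · u_j)) · u_j.

Step by step this gives:
  u_1 = (-1, 0, -3)
  u_2 = (33/10, 3, -11/10)
  u_3 = (-387/211, 473/211, 129/211)

Orthogonality check:
  u_2 · u_1 = 0 (should be 0)
  u_3 · u_1 = 0 (should be 0)
  u_3 · u_2 = 0 (should be 0)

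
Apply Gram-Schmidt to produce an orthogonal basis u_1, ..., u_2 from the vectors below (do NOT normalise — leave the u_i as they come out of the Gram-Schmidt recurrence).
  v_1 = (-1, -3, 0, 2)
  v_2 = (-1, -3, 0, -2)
Orthogonal basis:
  u_1 = (-1, -3, 0, 2)
  u_2 = (-4/7, -12/7, 0, -20/7)

Apply the Gram-Schmidt recurrence
  u_1 = v_1
  u_i = v_i − Σ_{j<i} ((v_i · u_j) / (u_j · u_j)) · u_j.

Step by step this gives:
  u_1 = (-1, -3, 0, 2)
  u_2 = (-4/7, -12/7, 0, -20/7)

Orthogonality check:
  u_2 · u_1 = 0 (should be 0)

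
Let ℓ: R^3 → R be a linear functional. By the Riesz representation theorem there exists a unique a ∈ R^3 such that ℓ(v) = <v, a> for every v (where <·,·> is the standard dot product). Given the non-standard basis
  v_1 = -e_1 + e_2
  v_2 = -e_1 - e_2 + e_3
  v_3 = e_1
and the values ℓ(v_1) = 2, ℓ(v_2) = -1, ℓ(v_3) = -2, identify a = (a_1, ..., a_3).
a = (-2, 0, -3)

Write a = (a_1, ..., a_3) in the standard basis. For each basis vector v_i, ℓ(v_i) = <v_i, a> is a linear equation in the a_j's. Collect the n equations into a matrix system V a = ℓ, where row i of V is v_i (expressed in the standard basis). Since V is invertible (lower-triangular with 1s on the diagonal, up to permutation), solve by back-substitution:
  V =
[[-1, 1, 0],
 [-1, -1, 1],
 [1, 0, 0]]
  V a = (2, -1, -2)
Solving gives a = (-2, 0, -3).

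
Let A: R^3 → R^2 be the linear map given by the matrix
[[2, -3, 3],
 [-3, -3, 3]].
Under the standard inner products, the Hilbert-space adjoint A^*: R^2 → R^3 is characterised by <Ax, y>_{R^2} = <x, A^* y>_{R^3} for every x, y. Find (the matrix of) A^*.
A^* = A^T =
[[2, -3],
 [-3, -3],
 [3, 3]]

For real matrices with standard dot products, the defining identity <Ax, y> = <x, A^* y> gives (Ax)^T y = x^T (A^*) y, i.e. x^T A^T y = x^T (A^*) y. Since this holds for all x, y, we must have A^* = A^T. Therefore
A^* =
[[2, -3],
 [-3, -3],
 [3, 3]].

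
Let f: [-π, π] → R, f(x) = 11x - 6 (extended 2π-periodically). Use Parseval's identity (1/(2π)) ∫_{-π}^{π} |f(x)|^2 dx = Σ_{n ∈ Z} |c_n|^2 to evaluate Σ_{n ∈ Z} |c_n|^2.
Σ |c_n|^2 = 121π^2/3 + 36

Expand and integrate term by term over [-π, π]:
  ∫ (11x)^2 dx = 121·(2π^3/3); ∫ 2·11·(-6)·x dx = 0 (odd integrand); ∫ (-6)^2 dx = 36·2π.
So (1/(2π)) ∫_{-π}^{π} (11x - 6)^2 dx = 121π^2/3 + 36 = 121π^2/3 + 36.
Parseval ⇒ Σ |c_n|^2 = 121π^2/3 + 36.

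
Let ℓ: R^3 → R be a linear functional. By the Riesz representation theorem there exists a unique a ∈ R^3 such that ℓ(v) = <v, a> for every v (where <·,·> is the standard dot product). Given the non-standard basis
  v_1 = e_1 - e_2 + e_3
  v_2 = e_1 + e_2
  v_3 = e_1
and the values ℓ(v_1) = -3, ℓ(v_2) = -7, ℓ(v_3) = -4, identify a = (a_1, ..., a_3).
a = (-4, -3, -2)

Write a = (a_1, ..., a_3) in the standard basis. For each basis vector v_i, ℓ(v_i) = <v_i, a> is a linear equation in the a_j's. Collect the n equations into a matrix system V a = ℓ, where row i of V is v_i (expressed in the standard basis). Since V is invertible (lower-triangular with 1s on the diagonal, up to permutation), solve by back-substitution:
  V =
[[1, -1, 1],
 [1, 1, 0],
 [1, 0, 0]]
  V a = (-3, -7, -4)
Solving gives a = (-4, -3, -2).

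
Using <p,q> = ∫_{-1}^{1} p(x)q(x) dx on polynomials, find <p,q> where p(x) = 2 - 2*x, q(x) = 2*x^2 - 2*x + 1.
<p,q> = 28/3

Expand the product: p(x)·q(x) = -4*x^3 + 8*x^2 - 6*x + 2.
∫_{-1}^{1} of each monomial x^k gives [2/(k+1) if k even, 0 if k odd]. Integrating term-by-term (or equivalently evaluating the antiderivative F(x) = -x^4 + 8*x^3/3 - 3*x^2 + 2*x at the endpoints):
  F(1) − F(−1) = 2/3 − (-26/3) = 28/3.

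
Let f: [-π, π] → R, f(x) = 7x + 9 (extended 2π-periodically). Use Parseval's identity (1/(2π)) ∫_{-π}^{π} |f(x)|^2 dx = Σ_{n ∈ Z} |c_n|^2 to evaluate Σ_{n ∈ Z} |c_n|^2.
Σ |c_n|^2 = 49π^2/3 + 81

Expand and integrate term by term over [-π, π]:
  ∫ (7x)^2 dx = 49·(2π^3/3); ∫ 2·7·(9)·x dx = 0 (odd integrand); ∫ 9^2 dx = 81·2π.
So (1/(2π)) ∫_{-π}^{π} (7x + 9)^2 dx = 49π^2/3 + 81 = 49π^2/3 + 81.
Parseval ⇒ Σ |c_n|^2 = 49π^2/3 + 81.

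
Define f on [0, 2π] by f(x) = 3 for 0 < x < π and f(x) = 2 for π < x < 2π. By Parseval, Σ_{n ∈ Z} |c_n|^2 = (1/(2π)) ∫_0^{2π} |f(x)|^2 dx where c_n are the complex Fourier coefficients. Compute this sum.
Σ |c_n|^2 = 13/2

Parseval equates the L^2 energy of f (normalised by 1/(2π)) with the ℓ^2 sum of its Fourier coefficients: (1/(2π)) ∫_0^{2π} |f|^2 = Σ |c_n|^2.
Compute the left side: (1/(2π)) [∫_0^π 3^2 dx + ∫_π^{2π} 2^2 dx] = (1/(2π)) · (9π + 4π) = (9 + 4)/2 = 13/2.
So Σ_{n ∈ Z} |c_n|^2 = 13/2.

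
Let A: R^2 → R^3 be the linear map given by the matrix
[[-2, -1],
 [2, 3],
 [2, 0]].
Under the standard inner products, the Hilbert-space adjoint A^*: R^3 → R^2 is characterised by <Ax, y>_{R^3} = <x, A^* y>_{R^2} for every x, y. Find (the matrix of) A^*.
A^* = A^T =
[[-2, 2, 2],
 [-1, 3, 0]]

For real matrices with standard dot products, the defining identity <Ax, y> = <x, A^* y> gives (Ax)^T y = x^T (A^*) y, i.e. x^T A^T y = x^T (A^*) y. Since this holds for all x, y, we must have A^* = A^T. Therefore
A^* =
[[-2, 2, 2],
 [-1, 3, 0]].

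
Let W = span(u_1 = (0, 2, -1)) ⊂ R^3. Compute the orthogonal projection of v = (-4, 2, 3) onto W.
proj_W(v) = (0, 2/5, -1/5)

Set up U = [u_1 | ... | u_1] ∈ R^(3×1). The projector onto W = col(U) is P = U (U^T U)^(-1) U^T.
Compute U^T U =
  [5],
and U^T v = (1).
Solve U^T U · c = U^T v for the coefficients: c = (1/5). The projection is proj_W(v) = U c.
Check: (v - proj_W(v)) · u_1 = 0  (should be 0).
Result: proj_W(v) = (0, 2/5, -1/5).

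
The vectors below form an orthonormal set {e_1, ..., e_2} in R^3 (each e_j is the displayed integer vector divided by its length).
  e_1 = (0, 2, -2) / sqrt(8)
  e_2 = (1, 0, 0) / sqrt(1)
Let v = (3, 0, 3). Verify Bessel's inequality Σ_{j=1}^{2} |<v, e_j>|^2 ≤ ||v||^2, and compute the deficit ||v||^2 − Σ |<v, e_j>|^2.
Σ |<v, e_j>|^2 = 27/2; ||v||^2 = 18; deficit = 9/2

Write each e_j = u_j / sqrt(<u_j, u_j>) where u_j is the displayed integer vector. Then <v, e_j> = <v, u_j> / sqrt(<u_j, u_j>), so |<v, e_j>|^2 = <v, u_j>^2 / <u_j, u_j>.
Coefficients: <v, e_1> = -6/sqrt(8), <v, e_2> = 3/sqrt(1).
Square and sum: Σ |<v, e_j>|^2 = 27/2.
Compute ||v||^2 = v·v = 18.
Deficit = 18 − 27/2 = 9/2 ≥ 0, confirming Bessel's inequality. (The deficit equals ||v − Σ <v,e_j> e_j||^2, the squared distance from v to span{e_j}.)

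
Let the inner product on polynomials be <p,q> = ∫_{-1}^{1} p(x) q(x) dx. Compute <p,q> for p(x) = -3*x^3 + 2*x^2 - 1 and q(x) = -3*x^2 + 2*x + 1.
<p,q> = -52/15

Expand the product: p(x)·q(x) = 9*x^5 - 12*x^4 + x^3 + 5*x^2 - 2*x - 1.
∫_{-1}^{1} of each monomial x^k gives [2/(k+1) if k even, 0 if k odd]. Integrating term-by-term (or equivalently evaluating the antiderivative F(x) = 3*x^6/2 - 12*x^5/5 + x^4/4 + 5*x^3/3 - x^2 - x at the endpoints):
  F(1) − F(−1) = -59/60 − (149/60) = -52/15.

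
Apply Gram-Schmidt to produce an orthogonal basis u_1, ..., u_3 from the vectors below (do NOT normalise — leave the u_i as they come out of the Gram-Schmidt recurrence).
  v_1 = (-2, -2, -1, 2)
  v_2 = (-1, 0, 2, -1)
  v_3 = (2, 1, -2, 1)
Orthogonal basis:
  u_1 = (-2, -2, -1, 2)
  u_2 = (-17/13, -4/13, 24/13, -9/13)
  u_3 = (1/74, 11/37, 8/37, 31/74)

Apply the Gram-Schmidt recurrence
  u_1 = v_1
  u_i = v_i − Σ_{j<i} ((v_i · u_j) / (u_j · u_j)) · u_j.

Step by step this gives:
  u_1 = (-2, -2, -1, 2)
  u_2 = (-17/13, -4/13, 24/13, -9/13)
  u_3 = (1/74, 11/37, 8/37, 31/74)

Orthogonality check:
  u_2 · u_1 = 0 (should be 0)
  u_3 · u_1 = 0 (should be 0)
  u_3 · u_2 = 0 (should be 0)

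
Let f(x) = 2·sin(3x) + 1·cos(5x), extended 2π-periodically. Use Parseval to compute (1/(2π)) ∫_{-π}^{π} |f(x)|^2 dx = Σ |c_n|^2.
Σ |c_n|^2 = 5/2

Expand |f|^2 and use orthogonality of {sin(nx), cos(mx)} on [-π, π]:
  ∫_{-π}^{π} sin(nx)^2 dx = π, ∫ cos(mx)^2 dx = π, and cross terms integrate to 0.
So ∫_{-π}^{π} f(x)^2 dx = 2^2 · π + 1^2 · π = (4 + 1)π.
Divide by 2π: (4 + 1)/2 = 5/2.
By Parseval, this equals Σ |c_n|^2.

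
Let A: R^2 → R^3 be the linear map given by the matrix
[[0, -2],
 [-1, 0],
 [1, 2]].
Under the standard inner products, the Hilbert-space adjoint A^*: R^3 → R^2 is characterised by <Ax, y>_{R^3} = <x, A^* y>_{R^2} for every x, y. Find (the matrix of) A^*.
A^* = A^T =
[[0, -1, 1],
 [-2, 0, 2]]

For real matrices with standard dot products, the defining identity <Ax, y> = <x, A^* y> gives (Ax)^T y = x^T (A^*) y, i.e. x^T A^T y = x^T (A^*) y. Since this holds for all x, y, we must have A^* = A^T. Therefore
A^* =
[[0, -1, 1],
 [-2, 0, 2]].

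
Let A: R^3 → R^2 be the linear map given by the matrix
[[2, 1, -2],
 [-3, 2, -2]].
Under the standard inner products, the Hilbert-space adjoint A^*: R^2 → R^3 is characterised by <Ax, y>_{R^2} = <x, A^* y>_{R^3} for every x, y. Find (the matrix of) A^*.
A^* = A^T =
[[2, -3],
 [1, 2],
 [-2, -2]]

For real matrices with standard dot products, the defining identity <Ax, y> = <x, A^* y> gives (Ax)^T y = x^T (A^*) y, i.e. x^T A^T y = x^T (A^*) y. Since this holds for all x, y, we must have A^* = A^T. Therefore
A^* =
[[2, -3],
 [1, 2],
 [-2, -2]].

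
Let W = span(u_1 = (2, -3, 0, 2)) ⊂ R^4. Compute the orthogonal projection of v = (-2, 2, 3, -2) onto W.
proj_W(v) = (-28/17, 42/17, 0, -28/17)

Set up U = [u_1 | ... | u_1] ∈ R^(4×1). The projector onto W = col(U) is P = U (U^T U)^(-1) U^T.
Compute U^T U =
  [17],
and U^T v = (-14).
Solve U^T U · c = U^T v for the coefficients: c = (-14/17). The projection is proj_W(v) = U c.
Check: (v - proj_W(v)) · u_1 = 0  (should be 0).
Result: proj_W(v) = (-28/17, 42/17, 0, -28/17).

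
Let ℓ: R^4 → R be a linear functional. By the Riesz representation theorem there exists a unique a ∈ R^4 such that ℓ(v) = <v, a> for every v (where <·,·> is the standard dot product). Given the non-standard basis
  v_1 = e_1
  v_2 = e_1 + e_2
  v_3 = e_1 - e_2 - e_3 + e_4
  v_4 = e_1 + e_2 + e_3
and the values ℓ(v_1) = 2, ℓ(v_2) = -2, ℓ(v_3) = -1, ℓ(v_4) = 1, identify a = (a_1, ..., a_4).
a = (2, -4, 3, -4)

Write a = (a_1, ..., a_4) in the standard basis. For each basis vector v_i, ℓ(v_i) = <v_i, a> is a linear equation in the a_j's. Collect the n equations into a matrix system V a = ℓ, where row i of V is v_i (expressed in the standard basis). Since V is invertible (lower-triangular with 1s on the diagonal, up to permutation), solve by back-substitution:
  V =
[[1, 0, 0, 0],
 [1, 1, 0, 0],
 [1, -1, -1, 1],
 [1, 1, 1, 0]]
  V a = (2, -2, -1, 1)
Solving gives a = (2, -4, 3, -4).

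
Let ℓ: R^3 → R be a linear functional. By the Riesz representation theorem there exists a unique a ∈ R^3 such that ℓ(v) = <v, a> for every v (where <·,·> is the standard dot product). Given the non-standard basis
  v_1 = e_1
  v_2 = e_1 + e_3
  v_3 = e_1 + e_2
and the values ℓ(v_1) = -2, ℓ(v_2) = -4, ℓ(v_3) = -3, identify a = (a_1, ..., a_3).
a = (-2, -1, -2)

Write a = (a_1, ..., a_3) in the standard basis. For each basis vector v_i, ℓ(v_i) = <v_i, a> is a linear equation in the a_j's. Collect the n equations into a matrix system V a = ℓ, where row i of V is v_i (expressed in the standard basis). Since V is invertible (lower-triangular with 1s on the diagonal, up to permutation), solve by back-substitution:
  V =
[[1, 0, 0],
 [1, 0, 1],
 [1, 1, 0]]
  V a = (-2, -4, -3)
Solving gives a = (-2, -1, -2).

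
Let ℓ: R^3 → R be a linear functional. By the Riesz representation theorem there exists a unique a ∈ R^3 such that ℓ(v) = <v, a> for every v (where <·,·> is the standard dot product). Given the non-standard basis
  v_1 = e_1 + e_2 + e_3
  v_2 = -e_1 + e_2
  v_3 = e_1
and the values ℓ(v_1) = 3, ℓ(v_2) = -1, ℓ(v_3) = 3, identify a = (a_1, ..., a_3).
a = (3, 2, -2)

Write a = (a_1, ..., a_3) in the standard basis. For each basis vector v_i, ℓ(v_i) = <v_i, a> is a linear equation in the a_j's. Collect the n equations into a matrix system V a = ℓ, where row i of V is v_i (expressed in the standard basis). Since V is invertible (lower-triangular with 1s on the diagonal, up to permutation), solve by back-substitution:
  V =
[[1, 1, 1],
 [-1, 1, 0],
 [1, 0, 0]]
  V a = (3, -1, 3)
Solving gives a = (3, 2, -2).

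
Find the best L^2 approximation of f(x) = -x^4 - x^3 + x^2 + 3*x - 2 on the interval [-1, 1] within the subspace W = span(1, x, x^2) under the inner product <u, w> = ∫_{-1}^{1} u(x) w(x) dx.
g(x) = x^2/7 + 12*x/5 - 67/35

The best approximation g ∈ W is the orthogonal projection of f onto W. Writing g = a_0 + a_1 x + a_2 x^2, the coefficients solve the normal equations G · a = b where
  G_{ij} = <φ_i, φ_j> and b_i = <f, φ_i>, with φ_0 = 1, φ_1 = x, φ_2 = x^2.
G =
  [2, 0, 2/3]
  [0, 2/3, 0]
  [2/3, 0, 2/5],
b = (-56/15, 8/5, -128/105).
Solving gives a_0 = -67/35, a_1 = 12/5, a_2 = 1/7, so
  g(x) = x^2/7 + 12*x/5 - 67/35.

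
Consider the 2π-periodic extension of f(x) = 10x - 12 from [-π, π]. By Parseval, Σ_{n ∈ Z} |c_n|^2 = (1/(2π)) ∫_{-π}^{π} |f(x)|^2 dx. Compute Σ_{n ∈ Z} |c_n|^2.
Σ |c_n|^2 = 100π^2/3 + 144

Expand and integrate term by term over [-π, π]:
  ∫ (10x)^2 dx = 100·(2π^3/3); ∫ 2·10·(-12)·x dx = 0 (odd integrand); ∫ (-12)^2 dx = 144·2π.
So (1/(2π)) ∫_{-π}^{π} (10x - 12)^2 dx = 100π^2/3 + 144 = 100π^2/3 + 144.
Parseval ⇒ Σ |c_n|^2 = 100π^2/3 + 144.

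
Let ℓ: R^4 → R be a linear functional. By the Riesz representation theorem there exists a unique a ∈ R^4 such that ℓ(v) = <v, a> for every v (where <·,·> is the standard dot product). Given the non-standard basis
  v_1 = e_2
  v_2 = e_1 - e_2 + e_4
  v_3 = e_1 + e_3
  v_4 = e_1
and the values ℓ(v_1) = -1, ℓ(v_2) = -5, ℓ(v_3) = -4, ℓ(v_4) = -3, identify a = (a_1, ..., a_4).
a = (-3, -1, -1, -3)

Write a = (a_1, ..., a_4) in the standard basis. For each basis vector v_i, ℓ(v_i) = <v_i, a> is a linear equation in the a_j's. Collect the n equations into a matrix system V a = ℓ, where row i of V is v_i (expressed in the standard basis). Since V is invertible (lower-triangular with 1s on the diagonal, up to permutation), solve by back-substitution:
  V =
[[0, 1, 0, 0],
 [1, -1, 0, 1],
 [1, 0, 1, 0],
 [1, 0, 0, 0]]
  V a = (-1, -5, -4, -3)
Solving gives a = (-3, -1, -1, -3).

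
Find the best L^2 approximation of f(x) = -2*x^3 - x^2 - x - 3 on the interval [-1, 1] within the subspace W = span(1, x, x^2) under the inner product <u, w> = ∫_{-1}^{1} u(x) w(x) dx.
g(x) = -x^2 - 11*x/5 - 3

The best approximation g ∈ W is the orthogonal projection of f onto W. Writing g = a_0 + a_1 x + a_2 x^2, the coefficients solve the normal equations G · a = b where
  G_{ij} = <φ_i, φ_j> and b_i = <f, φ_i>, with φ_0 = 1, φ_1 = x, φ_2 = x^2.
G =
  [2, 0, 2/3]
  [0, 2/3, 0]
  [2/3, 0, 2/5],
b = (-20/3, -22/15, -12/5).
Solving gives a_0 = -3, a_1 = -11/5, a_2 = -1, so
  g(x) = -x^2 - 11*x/5 - 3.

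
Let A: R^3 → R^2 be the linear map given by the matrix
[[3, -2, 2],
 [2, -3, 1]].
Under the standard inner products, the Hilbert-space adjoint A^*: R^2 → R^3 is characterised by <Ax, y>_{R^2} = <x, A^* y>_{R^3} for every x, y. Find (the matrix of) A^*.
A^* = A^T =
[[3, 2],
 [-2, -3],
 [2, 1]]

For real matrices with standard dot products, the defining identity <Ax, y> = <x, A^* y> gives (Ax)^T y = x^T (A^*) y, i.e. x^T A^T y = x^T (A^*) y. Since this holds for all x, y, we must have A^* = A^T. Therefore
A^* =
[[3, 2],
 [-2, -3],
 [2, 1]].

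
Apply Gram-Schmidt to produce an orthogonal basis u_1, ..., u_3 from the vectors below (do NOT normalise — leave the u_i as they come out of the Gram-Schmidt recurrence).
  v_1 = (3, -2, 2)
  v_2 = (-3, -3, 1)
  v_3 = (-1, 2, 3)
Orthogonal basis:
  u_1 = (3, -2, 2)
  u_2 = (-48/17, -53/17, 19/17)
  u_3 = (-134/161, 603/322, 1005/322)

Apply the Gram-Schmidt recurrence
  u_1 = v_1
  u_i = v_i − Σ_{j<i} ((v_i · u_j) / (u_j · u_j)) · u_j.

Step by step this gives:
  u_1 = (3, -2, 2)
  u_2 = (-48/17, -53/17, 19/17)
  u_3 = (-134/161, 603/322, 1005/322)

Orthogonality check:
  u_2 · u_1 = 0 (should be 0)
  u_3 · u_1 = 0 (should be 0)
  u_3 · u_2 = 0 (should be 0)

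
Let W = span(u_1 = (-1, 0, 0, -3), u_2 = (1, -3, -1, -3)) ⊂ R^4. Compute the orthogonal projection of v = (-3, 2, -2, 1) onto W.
proj_W(v) = (-45/34, 75/34, 25/34, 15/34)

Set up U = [u_1 | ... | u_2] ∈ R^(4×2). The projector onto W = col(U) is P = U (U^T U)^(-1) U^T.
Compute U^T U =
  [10, 8]
  [8, 20],
and U^T v = (0, -10).
Solve U^T U · c = U^T v for the coefficients: c = (10/17, -25/34). The projection is proj_W(v) = U c.
Check: (v - proj_W(v)) · u_1 = 0  (should be 0).
Check: (v - proj_W(v)) · u_2 = 0  (should be 0).
Result: proj_W(v) = (-45/34, 75/34, 25/34, 15/34).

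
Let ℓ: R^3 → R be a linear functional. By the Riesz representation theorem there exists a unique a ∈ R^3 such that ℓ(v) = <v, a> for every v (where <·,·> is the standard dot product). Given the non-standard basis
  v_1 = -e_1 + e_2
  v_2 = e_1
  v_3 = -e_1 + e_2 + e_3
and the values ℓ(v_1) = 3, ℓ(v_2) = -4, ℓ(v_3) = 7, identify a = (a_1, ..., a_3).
a = (-4, -1, 4)

Write a = (a_1, ..., a_3) in the standard basis. For each basis vector v_i, ℓ(v_i) = <v_i, a> is a linear equation in the a_j's. Collect the n equations into a matrix system V a = ℓ, where row i of V is v_i (expressed in the standard basis). Since V is invertible (lower-triangular with 1s on the diagonal, up to permutation), solve by back-substitution:
  V =
[[-1, 1, 0],
 [1, 0, 0],
 [-1, 1, 1]]
  V a = (3, -4, 7)
Solving gives a = (-4, -1, 4).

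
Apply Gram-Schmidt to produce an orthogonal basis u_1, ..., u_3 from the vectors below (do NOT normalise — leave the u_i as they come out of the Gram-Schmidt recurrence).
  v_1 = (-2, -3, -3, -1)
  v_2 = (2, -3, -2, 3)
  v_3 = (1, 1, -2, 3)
Orthogonal basis:
  u_1 = (-2, -3, -3, -1)
  u_2 = (62/23, -45/23, -22/23, 77/23)
  u_3 = (-173/267, 161/89, -464/267, 289/267)

Apply the Gram-Schmidt recurrence
  u_1 = v_1
  u_i = v_i − Σ_{j<i} ((v_i · u_j) / (u_j · u_j)) · u_j.

Step by step this gives:
  u_1 = (-2, -3, -3, -1)
  u_2 = (62/23, -45/23, -22/23, 77/23)
  u_3 = (-173/267, 161/89, -464/267, 289/267)

Orthogonality check:
  u_2 · u_1 = 0 (should be 0)
  u_3 · u_1 = 0 (should be 0)
  u_3 · u_2 = 0 (should be 0)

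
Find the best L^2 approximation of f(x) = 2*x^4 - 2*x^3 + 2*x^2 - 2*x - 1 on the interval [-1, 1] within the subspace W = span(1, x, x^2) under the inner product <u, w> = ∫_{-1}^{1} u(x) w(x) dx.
g(x) = 26*x^2/7 - 16*x/5 - 41/35

The best approximation g ∈ W is the orthogonal projection of f onto W. Writing g = a_0 + a_1 x + a_2 x^2, the coefficients solve the normal equations G · a = b where
  G_{ij} = <φ_i, φ_j> and b_i = <f, φ_i>, with φ_0 = 1, φ_1 = x, φ_2 = x^2.
G =
  [2, 0, 2/3]
  [0, 2/3, 0]
  [2/3, 0, 2/5],
b = (2/15, -32/15, 74/105).
Solving gives a_0 = -41/35, a_1 = -16/5, a_2 = 26/7, so
  g(x) = 26*x^2/7 - 16*x/5 - 41/35.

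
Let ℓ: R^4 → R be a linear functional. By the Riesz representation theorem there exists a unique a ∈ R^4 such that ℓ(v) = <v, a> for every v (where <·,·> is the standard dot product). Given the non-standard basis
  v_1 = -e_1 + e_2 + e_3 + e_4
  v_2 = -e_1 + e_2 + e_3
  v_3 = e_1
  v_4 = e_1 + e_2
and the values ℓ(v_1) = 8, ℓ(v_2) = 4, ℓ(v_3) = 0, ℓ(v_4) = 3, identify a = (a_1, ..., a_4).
a = (0, 3, 1, 4)

Write a = (a_1, ..., a_4) in the standard basis. For each basis vector v_i, ℓ(v_i) = <v_i, a> is a linear equation in the a_j's. Collect the n equations into a matrix system V a = ℓ, where row i of V is v_i (expressed in the standard basis). Since V is invertible (lower-triangular with 1s on the diagonal, up to permutation), solve by back-substitution:
  V =
[[-1, 1, 1, 1],
 [-1, 1, 1, 0],
 [1, 0, 0, 0],
 [1, 1, 0, 0]]
  V a = (8, 4, 0, 3)
Solving gives a = (0, 3, 1, 4).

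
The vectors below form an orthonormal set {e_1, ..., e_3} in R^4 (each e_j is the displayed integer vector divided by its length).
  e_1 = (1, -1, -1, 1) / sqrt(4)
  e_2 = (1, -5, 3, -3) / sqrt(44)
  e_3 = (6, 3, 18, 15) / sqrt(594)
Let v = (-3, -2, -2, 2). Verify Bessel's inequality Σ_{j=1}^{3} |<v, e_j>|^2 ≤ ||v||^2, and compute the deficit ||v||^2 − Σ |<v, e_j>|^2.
Σ |<v, e_j>|^2 = 13/3; ||v||^2 = 21; deficit = 50/3

Write each e_j = u_j / sqrt(<u_j, u_j>) where u_j is the displayed integer vector. Then <v, e_j> = <v, u_j> / sqrt(<u_j, u_j>), so |<v, e_j>|^2 = <v, u_j>^2 / <u_j, u_j>.
Coefficients: <v, e_1> = 3/sqrt(4), <v, e_2> = -5/sqrt(44), <v, e_3> = -30/sqrt(594).
Square and sum: Σ |<v, e_j>|^2 = 13/3.
Compute ||v||^2 = v·v = 21.
Deficit = 21 − 13/3 = 50/3 ≥ 0, confirming Bessel's inequality. (The deficit equals ||v − Σ <v,e_j> e_j||^2, the squared distance from v to span{e_j}.)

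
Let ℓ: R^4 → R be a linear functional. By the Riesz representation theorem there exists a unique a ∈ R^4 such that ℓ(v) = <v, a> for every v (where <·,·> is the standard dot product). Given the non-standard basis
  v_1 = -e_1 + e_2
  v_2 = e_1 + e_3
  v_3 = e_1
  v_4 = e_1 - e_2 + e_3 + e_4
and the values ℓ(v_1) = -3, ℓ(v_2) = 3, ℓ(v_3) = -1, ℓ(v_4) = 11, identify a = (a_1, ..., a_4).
a = (-1, -4, 4, 4)

Write a = (a_1, ..., a_4) in the standard basis. For each basis vector v_i, ℓ(v_i) = <v_i, a> is a linear equation in the a_j's. Collect the n equations into a matrix system V a = ℓ, where row i of V is v_i (expressed in the standard basis). Since V is invertible (lower-triangular with 1s on the diagonal, up to permutation), solve by back-substitution:
  V =
[[-1, 1, 0, 0],
 [1, 0, 1, 0],
 [1, 0, 0, 0],
 [1, -1, 1, 1]]
  V a = (-3, 3, -1, 11)
Solving gives a = (-1, -4, 4, 4).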